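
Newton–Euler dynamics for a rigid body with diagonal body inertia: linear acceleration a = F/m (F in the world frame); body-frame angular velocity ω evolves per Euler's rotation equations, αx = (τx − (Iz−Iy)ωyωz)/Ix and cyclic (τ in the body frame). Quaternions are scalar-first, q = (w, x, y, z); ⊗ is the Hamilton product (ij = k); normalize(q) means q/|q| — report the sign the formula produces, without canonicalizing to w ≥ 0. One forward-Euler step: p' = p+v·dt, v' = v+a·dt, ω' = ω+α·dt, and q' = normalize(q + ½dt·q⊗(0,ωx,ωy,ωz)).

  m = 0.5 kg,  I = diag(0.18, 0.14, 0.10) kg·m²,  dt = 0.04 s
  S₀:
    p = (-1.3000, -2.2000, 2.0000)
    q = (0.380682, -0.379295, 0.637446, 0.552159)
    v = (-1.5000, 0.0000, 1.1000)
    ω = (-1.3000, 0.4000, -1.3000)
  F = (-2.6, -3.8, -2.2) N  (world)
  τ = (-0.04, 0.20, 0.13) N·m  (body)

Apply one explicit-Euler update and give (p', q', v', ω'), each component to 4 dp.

a = F/m = (-5.2000, -7.6000, -4.4000)
p' = p + v·dt = (-1.3600, -2.2000, 2.0440)
new velocity v' = (-1.7080, -0.3040, 0.9240)
ω×(Iω) gyroscopic = (0.0208, 0.1352, 0.0208)
(τ − ω×Iω)/I = (-0.3378, 0.4629, 1.0920)
ω + α·dt = (-1.3135, 0.4185, -1.2563)
Hamilton product q⊗(0,ω) = (-0.0302552, -1.5444300, -1.0586174, 0.1820752)
q' = normalize(q + ½dt·q⊗(0,ω)) = (0.3798, -0.4099, 0.6158, 0.5554)

p' = (-1.3600, -2.2000, 2.0440)
q' = (0.3798, -0.4099, 0.6158, 0.5554)
v' = (-1.7080, -0.3040, 0.9240)
ω' = (-1.3135, 0.4185, -1.2563)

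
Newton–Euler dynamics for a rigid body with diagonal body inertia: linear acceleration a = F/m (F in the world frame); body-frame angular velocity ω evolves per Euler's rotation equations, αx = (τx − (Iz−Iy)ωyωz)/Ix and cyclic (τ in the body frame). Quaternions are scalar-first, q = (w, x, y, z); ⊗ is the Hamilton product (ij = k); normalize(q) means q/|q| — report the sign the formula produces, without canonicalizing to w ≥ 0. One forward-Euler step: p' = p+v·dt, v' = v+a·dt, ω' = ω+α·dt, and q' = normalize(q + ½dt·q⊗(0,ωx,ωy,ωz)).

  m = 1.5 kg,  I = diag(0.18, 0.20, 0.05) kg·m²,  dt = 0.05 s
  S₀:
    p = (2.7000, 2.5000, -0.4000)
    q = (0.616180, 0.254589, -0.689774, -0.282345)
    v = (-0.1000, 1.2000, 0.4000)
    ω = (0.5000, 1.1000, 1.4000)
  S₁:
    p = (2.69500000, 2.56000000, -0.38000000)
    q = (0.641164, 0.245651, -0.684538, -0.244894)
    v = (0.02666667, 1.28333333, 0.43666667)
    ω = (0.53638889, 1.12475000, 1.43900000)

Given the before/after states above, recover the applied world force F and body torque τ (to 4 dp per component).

rate change Δω = (0.03638889, 0.02475000, 0.03900000)
ω₀×(Iω₀) = (-0.2310, 0.0910, 0.0110)
I·α + gyro = (-0.1000, 0.1900, 0.0500)
Δv = v₁−v₀ = (0.12666667, 0.08333333, 0.03666667)
applied force F = (3.8000, 2.5000, 1.1000)

F = (3.8000, 2.5000, 1.1000)
τ = (-0.1000, 0.1900, 0.0500)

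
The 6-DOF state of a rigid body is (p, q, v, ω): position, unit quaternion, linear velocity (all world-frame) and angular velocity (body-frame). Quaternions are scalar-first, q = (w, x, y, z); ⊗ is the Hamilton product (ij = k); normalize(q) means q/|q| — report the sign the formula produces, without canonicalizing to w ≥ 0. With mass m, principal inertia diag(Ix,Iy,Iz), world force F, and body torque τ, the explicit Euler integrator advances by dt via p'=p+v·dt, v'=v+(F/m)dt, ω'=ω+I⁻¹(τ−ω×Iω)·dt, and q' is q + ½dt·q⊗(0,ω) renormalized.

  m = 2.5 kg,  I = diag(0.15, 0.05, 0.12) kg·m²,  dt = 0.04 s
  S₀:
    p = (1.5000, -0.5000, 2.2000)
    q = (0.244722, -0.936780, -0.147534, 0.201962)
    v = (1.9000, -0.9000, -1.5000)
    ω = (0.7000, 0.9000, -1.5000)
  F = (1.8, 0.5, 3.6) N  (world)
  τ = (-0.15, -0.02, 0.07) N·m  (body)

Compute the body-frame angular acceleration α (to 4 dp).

gyro term ω×Iω = (-0.0945, -0.0315, -0.0630)
α = I⁻¹(τ − ω×Iω) = (-0.3700, 0.2300, 1.1083)

α = (-0.3700, 0.2300, 1.1083)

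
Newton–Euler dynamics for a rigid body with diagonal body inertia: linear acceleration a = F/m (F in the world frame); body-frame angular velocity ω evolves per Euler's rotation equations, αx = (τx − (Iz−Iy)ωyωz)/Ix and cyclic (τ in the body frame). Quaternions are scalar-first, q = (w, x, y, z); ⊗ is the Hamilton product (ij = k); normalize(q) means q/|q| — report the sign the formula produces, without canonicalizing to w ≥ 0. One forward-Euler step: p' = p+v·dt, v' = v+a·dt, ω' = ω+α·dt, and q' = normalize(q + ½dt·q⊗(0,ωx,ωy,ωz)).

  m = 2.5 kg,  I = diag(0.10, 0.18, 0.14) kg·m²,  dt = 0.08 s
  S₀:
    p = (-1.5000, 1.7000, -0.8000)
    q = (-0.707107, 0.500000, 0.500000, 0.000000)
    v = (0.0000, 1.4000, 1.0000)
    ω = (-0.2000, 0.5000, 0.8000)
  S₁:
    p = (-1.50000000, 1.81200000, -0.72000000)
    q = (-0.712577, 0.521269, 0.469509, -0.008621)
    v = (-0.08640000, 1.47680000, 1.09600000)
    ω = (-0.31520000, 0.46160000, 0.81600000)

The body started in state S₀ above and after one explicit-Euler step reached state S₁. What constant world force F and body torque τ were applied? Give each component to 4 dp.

F = (-2.7000, 2.4000, 3.0000)
τ = (-0.1600, -0.0800, 0.0200)

v₁ − v₀ = (-0.08640000, 0.07680000, 0.09600000)
applied force F = (-2.7000, 2.4000, 3.0000)
rate change Δω = (-0.11520000, -0.03840000, 0.01600000)
τ = I·(Δω/dt) + ω₀×(Iω₀) = (-0.1600, -0.0800, 0.0200)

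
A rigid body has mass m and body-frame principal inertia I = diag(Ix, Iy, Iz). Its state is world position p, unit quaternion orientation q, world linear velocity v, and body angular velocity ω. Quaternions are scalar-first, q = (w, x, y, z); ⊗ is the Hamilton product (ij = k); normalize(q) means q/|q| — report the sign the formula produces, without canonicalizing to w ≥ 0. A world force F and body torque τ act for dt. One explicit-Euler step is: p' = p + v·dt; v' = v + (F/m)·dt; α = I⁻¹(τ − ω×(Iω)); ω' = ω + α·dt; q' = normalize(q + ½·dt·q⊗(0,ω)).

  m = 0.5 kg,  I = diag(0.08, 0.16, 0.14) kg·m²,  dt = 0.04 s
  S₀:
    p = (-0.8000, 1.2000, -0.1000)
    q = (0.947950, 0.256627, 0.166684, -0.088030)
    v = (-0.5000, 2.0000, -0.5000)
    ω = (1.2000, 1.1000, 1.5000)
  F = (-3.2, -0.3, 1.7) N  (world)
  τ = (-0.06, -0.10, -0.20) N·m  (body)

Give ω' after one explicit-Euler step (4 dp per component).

ω' = (1.1865, 1.1020, 1.4127)

gyro term ω×Iω = (-0.0330, -0.1080, 0.1056)
angular accel α = (-0.3375, 0.0500, -2.1829)
new body rate ω' = (1.1865, 1.1020, 1.4127)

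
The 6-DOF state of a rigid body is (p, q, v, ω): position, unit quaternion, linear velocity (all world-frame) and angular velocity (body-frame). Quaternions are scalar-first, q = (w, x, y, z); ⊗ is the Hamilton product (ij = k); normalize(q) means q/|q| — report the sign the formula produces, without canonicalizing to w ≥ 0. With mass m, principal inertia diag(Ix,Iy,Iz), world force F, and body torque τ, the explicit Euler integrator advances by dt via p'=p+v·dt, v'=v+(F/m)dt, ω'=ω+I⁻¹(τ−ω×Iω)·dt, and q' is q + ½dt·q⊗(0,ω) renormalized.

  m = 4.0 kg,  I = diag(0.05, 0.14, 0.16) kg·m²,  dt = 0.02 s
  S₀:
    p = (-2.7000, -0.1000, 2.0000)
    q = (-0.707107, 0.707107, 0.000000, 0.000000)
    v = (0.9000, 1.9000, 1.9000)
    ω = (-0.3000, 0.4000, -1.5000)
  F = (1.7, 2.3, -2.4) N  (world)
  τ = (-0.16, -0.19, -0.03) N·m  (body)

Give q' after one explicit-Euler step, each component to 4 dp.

q' = (-0.7049, 0.7091, 0.0078, 0.0134)

Hamilton product q⊗(0,ω) = (0.2121321, 0.2121321, 0.7778177, 1.3435033)
q + ½dt·q⊗(0,ω), renormalized = (-0.7049, 0.7091, 0.0078, 0.0134)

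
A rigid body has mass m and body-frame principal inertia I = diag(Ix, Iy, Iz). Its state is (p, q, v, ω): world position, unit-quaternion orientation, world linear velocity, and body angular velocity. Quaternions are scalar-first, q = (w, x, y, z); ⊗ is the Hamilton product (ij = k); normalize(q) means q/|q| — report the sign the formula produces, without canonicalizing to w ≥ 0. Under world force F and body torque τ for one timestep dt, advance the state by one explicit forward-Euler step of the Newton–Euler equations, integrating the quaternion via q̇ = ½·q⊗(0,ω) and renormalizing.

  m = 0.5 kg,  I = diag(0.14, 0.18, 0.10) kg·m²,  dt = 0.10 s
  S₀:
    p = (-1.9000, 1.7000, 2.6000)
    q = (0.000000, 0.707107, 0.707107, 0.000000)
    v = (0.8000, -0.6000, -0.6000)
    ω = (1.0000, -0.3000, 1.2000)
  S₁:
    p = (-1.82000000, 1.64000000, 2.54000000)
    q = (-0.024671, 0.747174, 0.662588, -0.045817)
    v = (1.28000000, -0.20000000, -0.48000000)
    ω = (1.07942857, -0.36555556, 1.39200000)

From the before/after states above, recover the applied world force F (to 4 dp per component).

F = (2.4000, 2.0000, 0.6000)

Δv = v₁−v₀ = (0.48000000, 0.40000000, 0.12000000)
F = m·Δv/dt = (2.4000, 2.0000, 0.6000)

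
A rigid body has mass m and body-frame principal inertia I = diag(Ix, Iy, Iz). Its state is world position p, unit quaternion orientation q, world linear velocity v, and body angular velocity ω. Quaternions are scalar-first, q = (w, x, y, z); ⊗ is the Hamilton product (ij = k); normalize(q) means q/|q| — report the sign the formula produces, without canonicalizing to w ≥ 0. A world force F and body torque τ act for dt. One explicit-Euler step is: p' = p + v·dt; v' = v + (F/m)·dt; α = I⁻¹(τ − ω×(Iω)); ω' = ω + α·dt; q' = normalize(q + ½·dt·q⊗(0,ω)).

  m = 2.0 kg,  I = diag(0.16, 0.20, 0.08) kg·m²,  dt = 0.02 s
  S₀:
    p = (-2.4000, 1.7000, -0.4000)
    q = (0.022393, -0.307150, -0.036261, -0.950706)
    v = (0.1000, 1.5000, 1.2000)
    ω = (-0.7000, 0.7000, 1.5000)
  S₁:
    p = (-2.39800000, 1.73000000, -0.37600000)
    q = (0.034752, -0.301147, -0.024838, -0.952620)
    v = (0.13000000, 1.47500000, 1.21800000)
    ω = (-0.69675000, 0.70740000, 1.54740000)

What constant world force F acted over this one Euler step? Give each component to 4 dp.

v₁ − v₀ = (0.03000000, -0.02500000, 0.01800000)
applied force F = (3.0000, -2.5000, 1.8000)

F = (3.0000, -2.5000, 1.8000)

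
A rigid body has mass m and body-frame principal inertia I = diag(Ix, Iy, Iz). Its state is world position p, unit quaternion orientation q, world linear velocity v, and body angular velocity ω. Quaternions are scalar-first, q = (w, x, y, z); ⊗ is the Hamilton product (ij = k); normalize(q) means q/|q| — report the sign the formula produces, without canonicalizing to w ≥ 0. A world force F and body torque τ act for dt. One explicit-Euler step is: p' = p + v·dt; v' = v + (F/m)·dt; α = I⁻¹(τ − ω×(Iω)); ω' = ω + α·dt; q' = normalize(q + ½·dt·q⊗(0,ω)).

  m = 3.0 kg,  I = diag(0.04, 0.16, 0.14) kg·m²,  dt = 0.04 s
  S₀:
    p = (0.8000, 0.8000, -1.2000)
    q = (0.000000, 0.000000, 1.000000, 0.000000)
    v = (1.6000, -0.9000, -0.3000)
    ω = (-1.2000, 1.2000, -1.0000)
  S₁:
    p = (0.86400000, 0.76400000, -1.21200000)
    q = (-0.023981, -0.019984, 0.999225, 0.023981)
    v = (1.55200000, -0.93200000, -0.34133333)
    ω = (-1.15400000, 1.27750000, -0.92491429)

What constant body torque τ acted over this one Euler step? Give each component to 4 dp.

τ = (0.0700, 0.1900, 0.0900)

Δω = ω₁−ω₀ = (0.04600000, 0.07750000, 0.07508571)
τ = I·(Δω/dt) + ω₀×(Iω₀) = (0.0700, 0.1900, 0.0900)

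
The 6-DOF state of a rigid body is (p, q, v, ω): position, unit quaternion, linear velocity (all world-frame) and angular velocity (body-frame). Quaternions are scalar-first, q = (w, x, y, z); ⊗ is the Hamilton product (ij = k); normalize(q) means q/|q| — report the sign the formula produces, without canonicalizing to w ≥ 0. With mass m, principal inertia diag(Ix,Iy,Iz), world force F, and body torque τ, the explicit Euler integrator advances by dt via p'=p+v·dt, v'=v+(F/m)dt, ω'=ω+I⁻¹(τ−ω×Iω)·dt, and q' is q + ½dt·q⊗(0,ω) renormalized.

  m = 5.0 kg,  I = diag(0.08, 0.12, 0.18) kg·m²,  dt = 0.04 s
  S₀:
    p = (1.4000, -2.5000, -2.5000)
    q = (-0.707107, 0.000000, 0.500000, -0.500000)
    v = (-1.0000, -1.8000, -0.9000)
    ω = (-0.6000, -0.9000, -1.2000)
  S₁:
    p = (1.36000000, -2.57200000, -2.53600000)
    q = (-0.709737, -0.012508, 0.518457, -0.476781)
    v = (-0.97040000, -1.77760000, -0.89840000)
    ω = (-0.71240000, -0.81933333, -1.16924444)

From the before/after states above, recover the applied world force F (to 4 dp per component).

F = (3.7000, 2.8000, 0.2000)

velocity change Δv = (0.02960000, 0.02240000, 0.00160000)
F = m·Δv/dt = (3.7000, 2.8000, 0.2000)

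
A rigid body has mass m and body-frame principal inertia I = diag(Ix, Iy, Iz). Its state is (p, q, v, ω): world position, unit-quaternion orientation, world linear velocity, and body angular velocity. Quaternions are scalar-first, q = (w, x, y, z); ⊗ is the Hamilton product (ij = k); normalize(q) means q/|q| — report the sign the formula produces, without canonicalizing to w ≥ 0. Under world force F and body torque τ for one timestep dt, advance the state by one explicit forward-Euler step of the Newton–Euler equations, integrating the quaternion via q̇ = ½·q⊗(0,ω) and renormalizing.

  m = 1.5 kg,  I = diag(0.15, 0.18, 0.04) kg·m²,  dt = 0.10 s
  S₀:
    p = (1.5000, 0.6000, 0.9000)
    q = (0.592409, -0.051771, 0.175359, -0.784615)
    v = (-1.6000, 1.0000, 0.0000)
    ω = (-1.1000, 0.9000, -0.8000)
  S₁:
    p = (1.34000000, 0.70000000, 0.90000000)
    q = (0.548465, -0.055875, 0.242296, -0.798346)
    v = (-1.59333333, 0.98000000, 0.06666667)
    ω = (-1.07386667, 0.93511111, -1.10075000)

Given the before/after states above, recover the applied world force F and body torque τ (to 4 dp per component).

F = (0.1000, -0.3000, 1.0000)
τ = (0.1400, 0.1600, -0.1500)

velocity change Δv = (0.00666667, -0.02000000, 0.06666667)
F = m·Δv/dt = (0.1000, -0.3000, 1.0000)
Δω = ω₁−ω₀ = (0.02613333, 0.03511111, -0.30075000)
gyro term ω₀×Iω₀ = (0.1008, 0.0968, -0.0297)
τ = I·(Δω/dt) + ω₀×(Iω₀) = (0.1400, 0.1600, -0.1500)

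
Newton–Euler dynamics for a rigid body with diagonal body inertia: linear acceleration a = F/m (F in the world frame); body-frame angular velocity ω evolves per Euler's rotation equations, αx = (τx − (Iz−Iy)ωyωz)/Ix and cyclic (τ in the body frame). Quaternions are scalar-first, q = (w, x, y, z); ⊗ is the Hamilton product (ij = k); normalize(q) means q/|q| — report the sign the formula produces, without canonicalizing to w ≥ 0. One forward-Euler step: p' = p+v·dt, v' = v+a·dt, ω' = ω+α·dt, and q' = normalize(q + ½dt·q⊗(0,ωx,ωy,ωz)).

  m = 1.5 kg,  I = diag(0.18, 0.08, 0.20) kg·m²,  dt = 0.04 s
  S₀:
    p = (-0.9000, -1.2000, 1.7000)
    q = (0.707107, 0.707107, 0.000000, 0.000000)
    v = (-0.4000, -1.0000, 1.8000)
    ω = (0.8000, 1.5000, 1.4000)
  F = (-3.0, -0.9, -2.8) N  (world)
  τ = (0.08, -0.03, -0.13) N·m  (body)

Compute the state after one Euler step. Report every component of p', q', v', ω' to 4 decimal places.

p' = p + v·dt = (-0.9160, -1.2400, 1.7720)
new velocity v' = (-0.4800, -1.0240, 1.7253)
ω×(Iω) gyroscopic = (0.2520, -0.0224, -0.1200)
(τ − ω×Iω)/I = (-0.9556, -0.0950, -0.0500)
ω + α·dt = (0.7618, 1.4962, 1.3980)
q⊗(0,ω) = (-0.5656856, 0.5656856, 0.0707107, 2.0506103)
q' = normalize(q + ½dt·q⊗(0,ω)) = (0.6951, 0.7177, 0.0014, 0.0410)

p' = (-0.9160, -1.2400, 1.7720)
q' = (0.6951, 0.7177, 0.0014, 0.0410)
v' = (-0.4800, -1.0240, 1.7253)
ω' = (0.7618, 1.4962, 1.3980)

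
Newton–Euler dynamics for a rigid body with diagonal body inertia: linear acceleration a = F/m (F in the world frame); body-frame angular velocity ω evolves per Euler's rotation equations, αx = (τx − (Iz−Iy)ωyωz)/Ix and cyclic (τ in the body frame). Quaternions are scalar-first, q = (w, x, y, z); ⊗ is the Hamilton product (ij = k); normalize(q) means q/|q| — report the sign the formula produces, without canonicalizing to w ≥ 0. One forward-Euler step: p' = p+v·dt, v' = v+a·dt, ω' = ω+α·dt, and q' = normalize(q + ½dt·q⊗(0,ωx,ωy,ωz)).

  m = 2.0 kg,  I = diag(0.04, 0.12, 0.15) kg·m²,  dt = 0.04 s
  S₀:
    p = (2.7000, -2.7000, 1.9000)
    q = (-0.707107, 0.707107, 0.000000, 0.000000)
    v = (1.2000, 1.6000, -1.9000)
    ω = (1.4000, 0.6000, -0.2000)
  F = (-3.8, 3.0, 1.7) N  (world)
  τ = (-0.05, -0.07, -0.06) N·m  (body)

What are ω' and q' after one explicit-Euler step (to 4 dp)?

ω×(Iω) gyroscopic = (-0.0036, 0.0308, 0.0672)
(τ − ω×Iω)/I = (-1.1600, -0.8400, -0.8480)
new body rate ω' = (1.3536, 0.5664, -0.2339)
2q̇ = q⊗(0,ω) = (-0.9899498, -0.9899498, -0.2828428, 0.5656856)
q + ½dt·q⊗(0,ω), renormalized = (-0.7266, 0.6870, -0.0057, 0.0113)

ω' = (1.3536, 0.5664, -0.2339)
q' = (-0.7266, 0.6870, -0.0057, 0.0113)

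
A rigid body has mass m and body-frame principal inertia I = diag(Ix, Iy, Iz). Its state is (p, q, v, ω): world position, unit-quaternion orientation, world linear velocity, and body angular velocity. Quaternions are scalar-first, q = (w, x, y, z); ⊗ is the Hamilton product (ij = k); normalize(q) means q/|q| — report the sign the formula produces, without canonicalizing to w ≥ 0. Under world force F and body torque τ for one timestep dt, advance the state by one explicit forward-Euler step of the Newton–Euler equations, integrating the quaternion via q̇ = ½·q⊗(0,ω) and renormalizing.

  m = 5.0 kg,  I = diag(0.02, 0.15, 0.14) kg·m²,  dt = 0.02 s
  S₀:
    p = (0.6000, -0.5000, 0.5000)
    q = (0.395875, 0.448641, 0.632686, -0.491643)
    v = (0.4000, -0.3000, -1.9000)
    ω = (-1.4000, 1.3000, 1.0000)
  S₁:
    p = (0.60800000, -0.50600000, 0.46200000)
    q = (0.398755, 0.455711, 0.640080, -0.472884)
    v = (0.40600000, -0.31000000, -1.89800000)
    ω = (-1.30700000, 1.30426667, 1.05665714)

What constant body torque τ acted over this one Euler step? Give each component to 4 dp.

ω₁ − ω₀ = (0.09300000, 0.00426667, 0.05665714)
τ = I·(Δω/dt) + ω₀×(Iω₀) = (0.0800, 0.2000, 0.1600)

τ = (0.0800, 0.2000, 0.1600)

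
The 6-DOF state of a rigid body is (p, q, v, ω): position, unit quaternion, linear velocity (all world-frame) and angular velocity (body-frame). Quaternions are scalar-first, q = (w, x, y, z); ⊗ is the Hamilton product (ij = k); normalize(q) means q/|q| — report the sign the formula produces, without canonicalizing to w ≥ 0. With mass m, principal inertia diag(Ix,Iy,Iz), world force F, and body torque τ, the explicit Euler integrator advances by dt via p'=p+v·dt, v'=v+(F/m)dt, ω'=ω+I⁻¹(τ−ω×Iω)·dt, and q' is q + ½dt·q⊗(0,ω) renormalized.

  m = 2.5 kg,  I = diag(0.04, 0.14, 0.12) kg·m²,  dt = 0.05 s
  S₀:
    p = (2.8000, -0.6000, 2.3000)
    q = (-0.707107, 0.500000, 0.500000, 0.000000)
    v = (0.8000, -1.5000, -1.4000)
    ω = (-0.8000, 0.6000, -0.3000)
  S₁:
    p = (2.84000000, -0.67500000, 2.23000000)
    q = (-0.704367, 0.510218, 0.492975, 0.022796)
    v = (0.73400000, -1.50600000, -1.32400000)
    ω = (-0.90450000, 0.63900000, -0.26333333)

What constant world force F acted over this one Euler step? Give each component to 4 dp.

velocity change Δv = (-0.06600000, -0.00600000, 0.07600000)
m·(v₁−v₀)/dt = (-3.3000, -0.3000, 3.8000)

F = (-3.3000, -0.3000, 3.8000)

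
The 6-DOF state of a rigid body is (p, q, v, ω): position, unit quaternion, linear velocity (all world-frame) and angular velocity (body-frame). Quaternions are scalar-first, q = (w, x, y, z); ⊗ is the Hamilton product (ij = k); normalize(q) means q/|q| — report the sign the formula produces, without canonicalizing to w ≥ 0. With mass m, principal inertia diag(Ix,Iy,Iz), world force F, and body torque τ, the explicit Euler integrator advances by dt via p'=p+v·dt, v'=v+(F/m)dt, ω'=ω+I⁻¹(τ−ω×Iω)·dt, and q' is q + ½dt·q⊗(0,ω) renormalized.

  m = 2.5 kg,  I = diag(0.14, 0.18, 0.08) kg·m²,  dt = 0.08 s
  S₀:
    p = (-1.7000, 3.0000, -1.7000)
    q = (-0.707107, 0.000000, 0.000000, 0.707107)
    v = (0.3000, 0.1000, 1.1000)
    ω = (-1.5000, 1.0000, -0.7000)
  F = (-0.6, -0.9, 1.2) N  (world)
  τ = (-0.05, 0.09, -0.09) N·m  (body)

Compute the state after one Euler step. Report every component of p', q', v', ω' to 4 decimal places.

angular accel α = (-0.8571, 0.1500, -0.3750)
new body rate ω' = (-1.5686, 1.0120, -0.7300)
Hamilton product q⊗(0,ω) = (0.4949749, 0.3535535, -1.7677675, 0.4949749)
q' = normalize(q + ½dt·q⊗(0,ω)) = (-0.6853, 0.0141, -0.0705, 0.7247)
p + v·dt = (-1.6760, 3.0080, -1.6120)
v + (F/m)dt = (0.2808, 0.0712, 1.1384)

p' = (-1.6760, 3.0080, -1.6120)
q' = (-0.6853, 0.0141, -0.0705, 0.7247)
v' = (0.2808, 0.0712, 1.1384)
ω' = (-1.5686, 1.0120, -0.7300)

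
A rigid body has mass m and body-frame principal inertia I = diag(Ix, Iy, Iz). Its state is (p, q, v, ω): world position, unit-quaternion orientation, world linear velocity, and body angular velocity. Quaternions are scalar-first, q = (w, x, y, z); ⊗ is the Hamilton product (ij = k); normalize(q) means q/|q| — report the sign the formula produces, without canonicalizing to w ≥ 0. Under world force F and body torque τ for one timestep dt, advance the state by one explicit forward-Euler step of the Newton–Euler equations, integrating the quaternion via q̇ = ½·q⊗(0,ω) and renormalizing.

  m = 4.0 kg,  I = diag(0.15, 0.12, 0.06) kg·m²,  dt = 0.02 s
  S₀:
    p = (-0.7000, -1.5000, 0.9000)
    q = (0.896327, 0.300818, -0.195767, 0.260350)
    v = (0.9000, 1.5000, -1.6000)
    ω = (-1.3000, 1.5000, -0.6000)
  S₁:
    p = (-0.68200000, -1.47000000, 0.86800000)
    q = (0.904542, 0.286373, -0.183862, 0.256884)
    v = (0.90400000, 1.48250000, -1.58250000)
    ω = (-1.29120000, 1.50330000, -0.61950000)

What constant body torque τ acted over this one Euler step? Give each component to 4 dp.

τ = (0.1200, 0.0900, 0.0000)

Δω = ω₁−ω₀ = (0.00880000, 0.00330000, -0.01950000)
I·α + gyro = (0.1200, 0.0900, 0.0000)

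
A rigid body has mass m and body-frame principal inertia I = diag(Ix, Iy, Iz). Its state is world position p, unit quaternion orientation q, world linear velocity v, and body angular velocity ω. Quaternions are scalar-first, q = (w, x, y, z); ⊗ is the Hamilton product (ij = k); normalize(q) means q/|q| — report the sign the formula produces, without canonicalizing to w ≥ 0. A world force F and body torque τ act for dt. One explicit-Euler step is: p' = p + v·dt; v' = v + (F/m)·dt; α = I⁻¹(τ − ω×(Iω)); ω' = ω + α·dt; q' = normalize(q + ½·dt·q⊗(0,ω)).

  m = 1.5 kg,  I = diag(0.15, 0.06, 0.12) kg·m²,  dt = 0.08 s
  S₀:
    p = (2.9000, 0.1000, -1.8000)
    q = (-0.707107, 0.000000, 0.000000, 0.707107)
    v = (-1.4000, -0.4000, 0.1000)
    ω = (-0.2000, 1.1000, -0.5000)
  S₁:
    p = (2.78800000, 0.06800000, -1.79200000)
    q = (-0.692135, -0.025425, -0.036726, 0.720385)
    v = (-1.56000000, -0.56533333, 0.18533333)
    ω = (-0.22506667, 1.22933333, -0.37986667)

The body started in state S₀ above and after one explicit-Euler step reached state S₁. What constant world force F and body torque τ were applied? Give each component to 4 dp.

rate change Δω = (-0.02506667, 0.12933333, 0.12013333)
I·α + gyro = (-0.0800, 0.1000, 0.2000)
Δv = v₁−v₀ = (-0.16000000, -0.16533333, 0.08533333)
F = m·Δv/dt = (-3.0000, -3.1000, 1.6000)

F = (-3.0000, -3.1000, 1.6000)
τ = (-0.0800, 0.1000, 0.2000)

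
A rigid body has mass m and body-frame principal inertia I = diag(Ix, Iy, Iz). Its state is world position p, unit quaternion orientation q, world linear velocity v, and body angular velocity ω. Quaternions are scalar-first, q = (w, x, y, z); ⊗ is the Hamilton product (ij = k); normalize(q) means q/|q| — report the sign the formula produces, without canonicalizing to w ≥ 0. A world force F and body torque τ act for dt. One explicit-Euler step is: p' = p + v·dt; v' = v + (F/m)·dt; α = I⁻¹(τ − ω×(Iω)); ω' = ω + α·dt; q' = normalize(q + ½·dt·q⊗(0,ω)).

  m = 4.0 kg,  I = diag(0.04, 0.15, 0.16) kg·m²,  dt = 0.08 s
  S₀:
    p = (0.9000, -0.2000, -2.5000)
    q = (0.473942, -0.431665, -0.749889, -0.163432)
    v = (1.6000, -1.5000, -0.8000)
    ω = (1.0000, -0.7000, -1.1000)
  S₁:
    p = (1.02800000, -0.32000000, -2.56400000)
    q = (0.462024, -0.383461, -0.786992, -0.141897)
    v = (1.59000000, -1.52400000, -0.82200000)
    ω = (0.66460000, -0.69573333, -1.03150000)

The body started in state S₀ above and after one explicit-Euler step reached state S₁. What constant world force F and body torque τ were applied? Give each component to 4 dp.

ω₁ − ω₀ = (-0.33540000, 0.00426667, 0.06850000)
applied torque τ = (-0.1600, 0.1400, 0.0600)
Δv = v₁−v₀ = (-0.01000000, -0.02400000, -0.02200000)
F = m·Δv/dt = (-0.5000, -1.2000, -1.1000)

F = (-0.5000, -1.2000, -1.1000)
τ = (-0.1600, 0.1400, 0.0600)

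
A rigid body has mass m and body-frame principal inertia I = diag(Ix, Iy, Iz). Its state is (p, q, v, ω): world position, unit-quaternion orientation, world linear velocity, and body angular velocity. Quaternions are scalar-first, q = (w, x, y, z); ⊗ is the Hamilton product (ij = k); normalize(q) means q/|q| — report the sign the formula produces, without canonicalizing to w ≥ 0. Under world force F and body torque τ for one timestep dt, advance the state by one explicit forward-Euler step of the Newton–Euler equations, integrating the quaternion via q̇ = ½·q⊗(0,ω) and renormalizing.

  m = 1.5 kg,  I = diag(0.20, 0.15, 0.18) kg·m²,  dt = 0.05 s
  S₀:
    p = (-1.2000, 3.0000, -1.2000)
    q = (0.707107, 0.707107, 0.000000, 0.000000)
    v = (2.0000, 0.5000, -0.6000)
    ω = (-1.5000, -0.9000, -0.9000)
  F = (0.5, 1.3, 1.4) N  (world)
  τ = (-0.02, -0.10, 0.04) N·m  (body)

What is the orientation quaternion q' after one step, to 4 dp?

q' = (0.7327, 0.6798, 0.0000, -0.0318)

Hamilton product q⊗(0,ω) = (1.0606605, -1.0606605, 0.0000000, -1.2727926)
q + ½dt·q⊗(0,ω), renormalized = (0.7327, 0.6798, 0.0000, -0.0318)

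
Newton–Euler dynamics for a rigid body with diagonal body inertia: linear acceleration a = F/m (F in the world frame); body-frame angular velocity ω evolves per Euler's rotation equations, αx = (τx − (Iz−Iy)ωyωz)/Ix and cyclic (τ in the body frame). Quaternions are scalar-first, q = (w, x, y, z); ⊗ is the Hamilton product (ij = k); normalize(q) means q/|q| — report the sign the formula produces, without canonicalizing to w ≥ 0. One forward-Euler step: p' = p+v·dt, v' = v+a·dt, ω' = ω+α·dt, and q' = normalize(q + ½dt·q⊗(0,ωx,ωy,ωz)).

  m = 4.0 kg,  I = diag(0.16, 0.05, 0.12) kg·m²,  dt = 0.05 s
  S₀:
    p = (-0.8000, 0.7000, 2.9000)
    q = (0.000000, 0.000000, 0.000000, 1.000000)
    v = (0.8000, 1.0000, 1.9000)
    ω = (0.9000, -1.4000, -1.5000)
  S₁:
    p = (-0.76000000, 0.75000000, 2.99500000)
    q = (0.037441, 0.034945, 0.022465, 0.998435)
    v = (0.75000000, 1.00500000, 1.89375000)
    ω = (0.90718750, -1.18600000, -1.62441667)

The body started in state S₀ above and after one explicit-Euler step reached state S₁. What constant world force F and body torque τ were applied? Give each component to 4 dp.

F = (-4.0000, 0.4000, -0.5000)
τ = (0.1700, 0.1600, -0.1600)

velocity change Δv = (-0.05000000, 0.00500000, -0.00625000)
F = m·Δv/dt = (-4.0000, 0.4000, -0.5000)
Δω = ω₁−ω₀ = (0.00718750, 0.21400000, -0.12441667)
ω₀×(Iω₀) = (0.1470, -0.0540, 0.1386)
I·α + gyro = (0.1700, 0.1600, -0.1600)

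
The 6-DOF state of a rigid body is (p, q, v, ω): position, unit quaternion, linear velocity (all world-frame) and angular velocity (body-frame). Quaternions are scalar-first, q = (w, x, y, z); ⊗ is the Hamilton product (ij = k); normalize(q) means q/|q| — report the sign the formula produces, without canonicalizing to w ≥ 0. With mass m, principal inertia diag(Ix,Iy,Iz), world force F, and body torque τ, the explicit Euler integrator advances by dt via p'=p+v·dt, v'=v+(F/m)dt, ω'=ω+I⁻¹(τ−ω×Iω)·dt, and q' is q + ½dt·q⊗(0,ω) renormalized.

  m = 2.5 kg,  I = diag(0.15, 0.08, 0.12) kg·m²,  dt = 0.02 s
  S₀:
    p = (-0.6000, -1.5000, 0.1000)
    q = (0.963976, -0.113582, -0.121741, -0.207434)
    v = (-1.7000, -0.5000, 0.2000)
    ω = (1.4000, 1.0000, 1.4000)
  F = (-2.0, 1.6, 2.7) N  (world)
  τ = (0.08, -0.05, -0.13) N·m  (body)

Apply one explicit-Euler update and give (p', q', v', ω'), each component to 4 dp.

angular accel α = (0.1600, -1.3600, -0.2667)
ω + α·dt = (1.4032, 0.9728, 1.3947)
q⊗(0,ω) = (0.5711634, 1.3865630, 0.8325832, 1.4064218)
q' = normalize(q + ½dt·q⊗(0,ω)) = (0.9694, -0.0997, -0.1134, -0.1933)
linear accel F/m = (-0.8000, 0.6400, 1.0800)
p + v·dt = (-0.6340, -1.5100, 0.1040)
new velocity v' = (-1.7160, -0.4872, 0.2216)

p' = (-0.6340, -1.5100, 0.1040)
q' = (0.9694, -0.0997, -0.1134, -0.1933)
v' = (-1.7160, -0.4872, 0.2216)
ω' = (1.4032, 0.9728, 1.3947)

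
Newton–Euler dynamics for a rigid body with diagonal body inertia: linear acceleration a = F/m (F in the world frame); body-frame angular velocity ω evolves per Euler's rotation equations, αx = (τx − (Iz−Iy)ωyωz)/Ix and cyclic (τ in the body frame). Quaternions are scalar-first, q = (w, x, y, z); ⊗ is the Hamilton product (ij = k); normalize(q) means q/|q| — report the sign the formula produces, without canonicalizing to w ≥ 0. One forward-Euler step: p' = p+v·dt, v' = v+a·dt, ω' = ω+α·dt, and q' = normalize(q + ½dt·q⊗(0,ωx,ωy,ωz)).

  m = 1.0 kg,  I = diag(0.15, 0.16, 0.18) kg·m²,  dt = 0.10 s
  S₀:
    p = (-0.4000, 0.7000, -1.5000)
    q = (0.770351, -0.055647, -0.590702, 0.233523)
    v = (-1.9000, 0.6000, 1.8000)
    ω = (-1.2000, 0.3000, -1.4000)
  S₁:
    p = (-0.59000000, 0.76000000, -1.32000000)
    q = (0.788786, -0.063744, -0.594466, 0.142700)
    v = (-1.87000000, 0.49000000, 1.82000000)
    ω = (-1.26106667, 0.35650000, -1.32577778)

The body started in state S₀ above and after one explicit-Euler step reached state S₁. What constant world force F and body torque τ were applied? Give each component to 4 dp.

F = (0.3000, -1.1000, 0.2000)
τ = (-0.1000, 0.0400, 0.1300)

Δv = v₁−v₀ = (0.03000000, -0.11000000, 0.02000000)
applied force F = (0.3000, -1.1000, 0.2000)
Δω = ω₁−ω₀ = (-0.06106667, 0.05650000, 0.07422222)
gyro term ω₀×Iω₀ = (-0.0084, -0.0504, -0.0036)
τ = I·(Δω/dt) + ω₀×(Iω₀) = (-0.1000, 0.0400, 0.1300)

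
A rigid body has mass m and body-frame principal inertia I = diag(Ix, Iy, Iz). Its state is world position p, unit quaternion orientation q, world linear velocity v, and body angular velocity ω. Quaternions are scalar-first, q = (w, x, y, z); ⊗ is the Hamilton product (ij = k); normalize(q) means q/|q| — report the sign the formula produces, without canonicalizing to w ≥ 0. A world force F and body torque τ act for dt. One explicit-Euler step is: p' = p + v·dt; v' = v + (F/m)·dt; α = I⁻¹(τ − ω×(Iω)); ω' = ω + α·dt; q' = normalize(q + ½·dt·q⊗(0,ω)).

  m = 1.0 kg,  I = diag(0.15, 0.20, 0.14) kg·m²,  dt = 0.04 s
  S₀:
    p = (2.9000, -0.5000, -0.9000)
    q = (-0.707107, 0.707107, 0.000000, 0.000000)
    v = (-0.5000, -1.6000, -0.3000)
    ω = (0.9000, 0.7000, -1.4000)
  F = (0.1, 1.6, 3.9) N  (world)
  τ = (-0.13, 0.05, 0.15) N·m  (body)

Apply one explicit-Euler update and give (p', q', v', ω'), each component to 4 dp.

a = (0.1000, 1.6000, 3.9000)
p' = p + v·dt = (2.8800, -0.5640, -0.9120)
v + (F/m)dt = (-0.4960, -1.5360, -0.1440)
α = I⁻¹(τ − ω×Iω) = (-1.2587, 0.3130, 0.8464)
ω + α·dt = (0.8497, 0.7125, -1.3661)
2q̇ = q⊗(0,ω) = (-0.6363963, -0.6363963, 0.4949749, 1.4849247)
updated quaternion q' = (-0.7194, 0.6939, 0.0099, 0.0297)

p' = (2.8800, -0.5640, -0.9120)
q' = (-0.7194, 0.6939, 0.0099, 0.0297)
v' = (-0.4960, -1.5360, -0.1440)
ω' = (0.8497, 0.7125, -1.3661)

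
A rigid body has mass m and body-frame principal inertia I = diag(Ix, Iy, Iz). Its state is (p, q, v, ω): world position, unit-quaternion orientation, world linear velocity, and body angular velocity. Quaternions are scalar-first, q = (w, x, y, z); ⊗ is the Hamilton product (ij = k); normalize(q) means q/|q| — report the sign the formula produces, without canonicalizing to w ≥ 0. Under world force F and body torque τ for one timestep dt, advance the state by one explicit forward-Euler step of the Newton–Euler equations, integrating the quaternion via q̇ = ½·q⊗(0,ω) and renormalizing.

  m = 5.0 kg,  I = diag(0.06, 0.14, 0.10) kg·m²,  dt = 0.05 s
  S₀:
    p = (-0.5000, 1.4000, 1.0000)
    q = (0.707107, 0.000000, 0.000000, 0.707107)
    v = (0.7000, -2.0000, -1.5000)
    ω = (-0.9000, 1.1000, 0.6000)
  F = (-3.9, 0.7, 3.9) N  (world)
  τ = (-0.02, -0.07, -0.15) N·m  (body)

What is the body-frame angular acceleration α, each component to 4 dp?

ω×(Iω) gyroscopic = (-0.0264, 0.0216, -0.0792)
α = I⁻¹(τ − ω×Iω) = (0.1067, -0.6543, -0.7080)

α = (0.1067, -0.6543, -0.7080)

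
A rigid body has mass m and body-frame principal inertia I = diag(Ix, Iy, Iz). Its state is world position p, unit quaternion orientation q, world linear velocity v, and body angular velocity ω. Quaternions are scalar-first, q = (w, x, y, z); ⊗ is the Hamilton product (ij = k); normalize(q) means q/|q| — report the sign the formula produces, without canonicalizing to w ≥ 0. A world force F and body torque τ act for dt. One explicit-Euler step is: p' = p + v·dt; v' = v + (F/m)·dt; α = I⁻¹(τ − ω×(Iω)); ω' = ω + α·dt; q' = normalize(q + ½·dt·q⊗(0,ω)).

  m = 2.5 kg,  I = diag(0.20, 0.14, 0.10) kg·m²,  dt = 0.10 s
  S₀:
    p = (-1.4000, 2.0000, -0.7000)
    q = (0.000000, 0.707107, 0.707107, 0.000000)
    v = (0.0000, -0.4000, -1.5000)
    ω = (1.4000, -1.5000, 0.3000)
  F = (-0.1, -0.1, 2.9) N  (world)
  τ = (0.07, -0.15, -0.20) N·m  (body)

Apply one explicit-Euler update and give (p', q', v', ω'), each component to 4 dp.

p' = (-1.4000, 1.9600, -0.8500)
q' = (0.0035, 0.7139, 0.6928, -0.1020)
v' = (-0.0040, -0.4040, -1.3840)
ω' = (1.4260, -1.6371, -0.0260)

(τ − ω×Iω)/I = (0.2600, -1.3714, -3.2600)
ω' = ω + α·dt = (1.4260, -1.6371, -0.0260)
q⊗(0,ω) = (0.0707107, 0.2121321, -0.2121321, -2.0506103)
q' = normalize(q + ½dt·q⊗(0,ω)) = (0.0035, 0.7139, 0.6928, -0.1020)
a = F/m = (-0.0400, -0.0400, 1.1600)
new position p' = (-1.4000, 1.9600, -0.8500)
new velocity v' = (-0.0040, -0.4040, -1.3840)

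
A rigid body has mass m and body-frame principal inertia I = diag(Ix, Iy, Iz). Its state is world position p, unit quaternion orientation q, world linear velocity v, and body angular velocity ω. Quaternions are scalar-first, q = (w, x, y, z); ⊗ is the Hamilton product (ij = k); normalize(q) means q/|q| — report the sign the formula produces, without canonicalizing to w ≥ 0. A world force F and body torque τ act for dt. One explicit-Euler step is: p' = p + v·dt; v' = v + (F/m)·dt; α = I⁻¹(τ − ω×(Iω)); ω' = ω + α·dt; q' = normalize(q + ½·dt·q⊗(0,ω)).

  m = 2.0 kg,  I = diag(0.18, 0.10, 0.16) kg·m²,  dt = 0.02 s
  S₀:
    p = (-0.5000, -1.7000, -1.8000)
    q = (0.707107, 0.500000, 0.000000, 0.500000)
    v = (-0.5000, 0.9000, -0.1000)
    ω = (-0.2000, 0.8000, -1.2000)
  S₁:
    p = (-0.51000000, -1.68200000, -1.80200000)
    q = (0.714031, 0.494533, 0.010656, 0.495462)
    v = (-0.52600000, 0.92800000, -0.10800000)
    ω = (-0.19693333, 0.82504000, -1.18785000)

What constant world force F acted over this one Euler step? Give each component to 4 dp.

v₁ − v₀ = (-0.02600000, 0.02800000, -0.00800000)
F = m·Δv/dt = (-2.6000, 2.8000, -0.8000)

F = (-2.6000, 2.8000, -0.8000)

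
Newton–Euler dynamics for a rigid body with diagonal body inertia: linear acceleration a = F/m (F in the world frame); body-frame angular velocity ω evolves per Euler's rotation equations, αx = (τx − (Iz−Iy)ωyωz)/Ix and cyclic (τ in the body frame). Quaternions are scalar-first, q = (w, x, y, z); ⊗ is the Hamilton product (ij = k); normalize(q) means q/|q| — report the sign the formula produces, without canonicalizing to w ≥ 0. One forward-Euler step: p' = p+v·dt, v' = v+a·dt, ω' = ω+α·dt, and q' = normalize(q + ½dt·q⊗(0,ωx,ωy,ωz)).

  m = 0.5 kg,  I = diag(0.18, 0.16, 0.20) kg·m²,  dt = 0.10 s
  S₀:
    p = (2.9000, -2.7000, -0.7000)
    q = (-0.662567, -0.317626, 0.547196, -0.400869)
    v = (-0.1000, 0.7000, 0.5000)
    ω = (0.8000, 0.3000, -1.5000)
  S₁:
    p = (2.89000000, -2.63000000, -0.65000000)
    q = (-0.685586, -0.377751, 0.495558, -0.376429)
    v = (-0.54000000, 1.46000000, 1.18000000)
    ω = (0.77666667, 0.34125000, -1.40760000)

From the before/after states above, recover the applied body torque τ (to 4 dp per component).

τ = (-0.0600, 0.0900, 0.1800)

rate change Δω = (-0.02333333, 0.04125000, 0.09240000)
gyro term ω₀×Iω₀ = (-0.0180, 0.0240, -0.0048)
applied torque τ = (-0.0600, 0.0900, 0.1800)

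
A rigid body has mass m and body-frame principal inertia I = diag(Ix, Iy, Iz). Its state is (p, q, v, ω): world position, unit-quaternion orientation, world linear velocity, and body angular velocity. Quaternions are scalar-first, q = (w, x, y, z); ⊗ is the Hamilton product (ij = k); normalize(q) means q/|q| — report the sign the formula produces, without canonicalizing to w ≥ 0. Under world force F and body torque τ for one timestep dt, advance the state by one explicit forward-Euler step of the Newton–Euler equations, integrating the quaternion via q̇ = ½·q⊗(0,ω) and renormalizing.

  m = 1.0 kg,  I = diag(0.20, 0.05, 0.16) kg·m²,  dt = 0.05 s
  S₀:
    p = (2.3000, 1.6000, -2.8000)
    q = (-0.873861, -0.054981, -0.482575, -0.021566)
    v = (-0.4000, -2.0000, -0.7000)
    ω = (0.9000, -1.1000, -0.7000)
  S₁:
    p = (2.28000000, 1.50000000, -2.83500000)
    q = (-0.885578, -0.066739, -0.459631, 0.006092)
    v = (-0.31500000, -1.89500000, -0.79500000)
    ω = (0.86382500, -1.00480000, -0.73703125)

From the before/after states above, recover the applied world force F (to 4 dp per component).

F = (1.7000, 2.1000, -1.9000)

v₁ − v₀ = (0.08500000, 0.10500000, -0.09500000)
applied force F = (1.7000, 2.1000, -1.9000)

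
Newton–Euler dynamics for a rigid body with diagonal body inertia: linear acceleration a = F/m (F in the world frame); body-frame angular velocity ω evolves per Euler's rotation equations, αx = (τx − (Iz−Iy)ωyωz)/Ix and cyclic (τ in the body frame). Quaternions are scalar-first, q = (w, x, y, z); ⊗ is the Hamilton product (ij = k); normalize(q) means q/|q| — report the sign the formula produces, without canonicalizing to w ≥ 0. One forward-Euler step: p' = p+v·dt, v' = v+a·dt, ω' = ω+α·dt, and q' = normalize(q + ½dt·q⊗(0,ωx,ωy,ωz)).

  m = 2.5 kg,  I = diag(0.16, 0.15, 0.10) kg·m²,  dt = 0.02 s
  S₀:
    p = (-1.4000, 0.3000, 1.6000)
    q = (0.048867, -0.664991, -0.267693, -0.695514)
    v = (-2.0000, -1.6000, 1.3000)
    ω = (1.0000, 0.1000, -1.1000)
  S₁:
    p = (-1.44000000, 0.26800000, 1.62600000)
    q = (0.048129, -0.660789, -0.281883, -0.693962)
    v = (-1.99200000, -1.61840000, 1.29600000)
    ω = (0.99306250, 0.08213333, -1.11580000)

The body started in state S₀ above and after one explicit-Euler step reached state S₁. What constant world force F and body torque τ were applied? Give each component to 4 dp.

F = (1.0000, -2.3000, -0.5000)
τ = (-0.0500, -0.2000, -0.0800)

Δv = v₁−v₀ = (0.00800000, -0.01840000, -0.00400000)
applied force F = (1.0000, -2.3000, -0.5000)
rate change Δω = (-0.00693750, -0.01786667, -0.01580000)
precession coupling = (0.0055, -0.0660, -0.0010)
applied torque τ = (-0.0500, -0.2000, -0.0800)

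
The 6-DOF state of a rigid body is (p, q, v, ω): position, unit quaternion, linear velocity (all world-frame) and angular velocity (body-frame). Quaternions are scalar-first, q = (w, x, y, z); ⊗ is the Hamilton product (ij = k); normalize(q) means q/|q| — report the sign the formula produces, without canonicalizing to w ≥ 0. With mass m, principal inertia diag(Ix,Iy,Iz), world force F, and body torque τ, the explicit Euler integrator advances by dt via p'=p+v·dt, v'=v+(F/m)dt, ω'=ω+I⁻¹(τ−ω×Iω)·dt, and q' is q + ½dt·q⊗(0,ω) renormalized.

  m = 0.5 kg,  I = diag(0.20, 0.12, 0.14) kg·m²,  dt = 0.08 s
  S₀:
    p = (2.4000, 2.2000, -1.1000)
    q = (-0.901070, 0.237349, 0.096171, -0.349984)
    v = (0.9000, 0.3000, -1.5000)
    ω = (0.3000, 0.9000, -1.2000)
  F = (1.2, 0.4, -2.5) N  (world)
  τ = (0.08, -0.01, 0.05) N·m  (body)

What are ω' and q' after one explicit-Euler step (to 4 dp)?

ω' = (0.3406, 0.9077, -1.1591)
q' = (-0.9225, 0.2341, 0.0708, -0.2988)

(τ − ω×Iω)/I = (0.5080, 0.0967, 0.5114)
ω + α·dt = (0.3406, 0.9077, -1.1591)
q⊗(0,ω) = (-0.5777394, -0.0707406, -0.6311394, 1.2660468)
q' = normalize(q + ½dt·q⊗(0,ω)) = (-0.9225, 0.2341, 0.0708, -0.2988)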